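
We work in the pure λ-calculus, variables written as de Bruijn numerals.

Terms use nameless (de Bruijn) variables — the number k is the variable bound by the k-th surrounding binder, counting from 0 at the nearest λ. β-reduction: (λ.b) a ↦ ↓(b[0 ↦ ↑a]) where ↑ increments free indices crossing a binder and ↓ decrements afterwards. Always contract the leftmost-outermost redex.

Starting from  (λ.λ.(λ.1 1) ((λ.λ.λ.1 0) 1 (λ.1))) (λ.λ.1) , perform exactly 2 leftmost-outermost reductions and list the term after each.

Answer: after 2 steps: λ.0 0

Working:
  start: (λ.λ.(λ.1 1) ((λ.λ.λ.1 0) 1 (λ.1))) (λ.λ.1)
  [1] λ.(λ.1 1) ((λ.λ.λ.1 0) (λ.λ.1) (λ.1))
  [2] λ.0 0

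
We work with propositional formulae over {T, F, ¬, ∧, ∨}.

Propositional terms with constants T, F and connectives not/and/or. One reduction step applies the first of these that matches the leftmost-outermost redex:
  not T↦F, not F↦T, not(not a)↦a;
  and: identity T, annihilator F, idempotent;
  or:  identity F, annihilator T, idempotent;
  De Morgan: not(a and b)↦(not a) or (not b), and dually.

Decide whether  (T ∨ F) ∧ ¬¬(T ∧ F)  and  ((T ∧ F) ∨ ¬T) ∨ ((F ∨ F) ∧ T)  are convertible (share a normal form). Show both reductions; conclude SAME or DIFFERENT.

Term A:
  start: (T ∨ F) ∧ ¬¬(T ∧ F)
  →1  T ∧ ¬¬(T ∧ F)
  →2  ¬¬(T ∧ F)
  →3  T ∧ F
  →4  F

Term B:
  start: ((T ∧ F) ∨ ¬T) ∨ ((F ∨ F) ∧ T)
  →1  (F ∨ ¬T) ∨ ((F ∨ F) ∧ T)
  →2  ¬T ∨ ((F ∨ F) ∧ T)
  →3  F ∨ ((F ∨ F) ∧ T)
  →4  (F ∨ F) ∧ T
  →5  F ∨ F
  →6  F

Answer: SAME — A ⇓ F, B ⇓ F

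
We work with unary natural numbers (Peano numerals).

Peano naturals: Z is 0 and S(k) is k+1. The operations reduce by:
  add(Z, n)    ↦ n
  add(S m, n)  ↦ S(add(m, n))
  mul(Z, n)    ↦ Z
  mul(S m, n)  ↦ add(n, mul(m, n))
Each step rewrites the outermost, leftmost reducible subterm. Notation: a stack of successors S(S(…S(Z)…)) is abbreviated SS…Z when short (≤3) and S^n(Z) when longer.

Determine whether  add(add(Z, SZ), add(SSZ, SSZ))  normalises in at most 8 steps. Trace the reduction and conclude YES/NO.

Answer: YES — reaches normal form S^5(Z) in 6 ≤ 8 steps

Reduction:
  start: add(add(Z, SZ), add(SSZ, SSZ))
  →1  add(SZ, add(SSZ, SSZ))
  →2  S(add(Z, add(SSZ, SSZ)))
  →3  S(add(SSZ, SSZ))
  →4  S(S(add(SZ, SSZ)))
  →5  S(S(S(add(Z, SSZ))))
  →6  S^5(Z)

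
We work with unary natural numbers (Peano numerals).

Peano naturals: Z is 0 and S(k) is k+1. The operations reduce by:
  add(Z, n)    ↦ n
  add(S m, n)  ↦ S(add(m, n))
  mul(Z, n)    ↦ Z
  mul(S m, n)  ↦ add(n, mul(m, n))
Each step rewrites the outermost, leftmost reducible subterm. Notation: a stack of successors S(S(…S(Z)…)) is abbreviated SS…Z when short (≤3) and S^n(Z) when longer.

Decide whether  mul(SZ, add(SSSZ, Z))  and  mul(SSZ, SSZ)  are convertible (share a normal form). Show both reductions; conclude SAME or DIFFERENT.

Term A:
  start: mul(SZ, add(SSSZ, Z))
  →1  add(add(SSSZ, Z), mul(Z, add(SSSZ, Z)))
  →2  add(S(add(SSZ, Z)), mul(Z, add(SSSZ, Z)))
  →3  S(add(add(SSZ, Z), mul(Z, add(SSSZ, Z))))
  →4  S(add(S(add(SZ, Z)), mul(Z, add(SSSZ, Z))))
  →5  S(S(add(add(SZ, Z), mul(Z, add(SSSZ, Z)))))
  →6  S(S(add(S(add(Z, Z)), mul(Z, add(SSSZ, Z)))))
  →7  S(S(S(add(add(Z, Z), mul(Z, add(SSSZ, Z))))))
  →8  S(S(S(add(Z, mul(Z, add(SSSZ, Z))))))
  →9  S(S(S(mul(Z, add(SSSZ, Z)))))
  →10  SSSZ

Term B:
  start: mul(SSZ, SSZ)
  →1  add(SSZ, mul(SZ, SSZ))
  →2  S(add(SZ, mul(SZ, SSZ)))
  →3  S(S(add(Z, mul(SZ, SSZ))))
  →4  S(S(mul(SZ, SSZ)))
  →5  S(S(add(SSZ, mul(Z, SSZ))))
  →6  S(S(S(add(SZ, mul(Z, SSZ)))))
  →7  S(S(S(S(add(Z, mul(Z, SSZ))))))
  →8  S(S(S(S(mul(Z, SSZ)))))
  →9  S^4(Z)

Answer: DIFFERENT — A ⇓ SSSZ, B ⇓ S^4(Z)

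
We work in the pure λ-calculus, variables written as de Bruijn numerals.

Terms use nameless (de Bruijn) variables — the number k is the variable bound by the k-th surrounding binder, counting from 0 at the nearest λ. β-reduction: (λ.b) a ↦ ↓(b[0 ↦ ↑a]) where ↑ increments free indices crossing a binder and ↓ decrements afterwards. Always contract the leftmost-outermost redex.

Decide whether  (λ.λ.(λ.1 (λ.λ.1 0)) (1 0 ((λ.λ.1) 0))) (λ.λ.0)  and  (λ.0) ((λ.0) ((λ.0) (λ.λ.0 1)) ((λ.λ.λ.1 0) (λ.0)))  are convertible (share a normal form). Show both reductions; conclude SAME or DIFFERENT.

Term A:
  start: (λ.λ.(λ.1 (λ.λ.1 0)) (1 0 ((λ.λ.1) 0))) (λ.λ.0)
  step 1: λ.(λ.1 (λ.λ.1 0)) ((λ.λ.0) 0 ((λ.λ.1) 0))
  step 2: λ.0 (λ.λ.1 0)

Term B:
  start: (λ.0) ((λ.0) ((λ.0) (λ.λ.0 1)) ((λ.λ.λ.1 0) (λ.0)))
  step 1: (λ.0) ((λ.0) (λ.λ.0 1)) ((λ.λ.λ.1 0) (λ.0))
  step 2: (λ.0) (λ.λ.0 1) ((λ.λ.λ.1 0) (λ.0))
  step 3: (λ.λ.0 1) ((λ.λ.λ.1 0) (λ.0))
  step 4: λ.0 ((λ.λ.λ.1 0) (λ.0))
  step 5: λ.0 (λ.λ.1 0)

Answer: SAME — A ⇓ λ.0 (λ.λ.1 0), B ⇓ λ.0 (λ.λ.1 0)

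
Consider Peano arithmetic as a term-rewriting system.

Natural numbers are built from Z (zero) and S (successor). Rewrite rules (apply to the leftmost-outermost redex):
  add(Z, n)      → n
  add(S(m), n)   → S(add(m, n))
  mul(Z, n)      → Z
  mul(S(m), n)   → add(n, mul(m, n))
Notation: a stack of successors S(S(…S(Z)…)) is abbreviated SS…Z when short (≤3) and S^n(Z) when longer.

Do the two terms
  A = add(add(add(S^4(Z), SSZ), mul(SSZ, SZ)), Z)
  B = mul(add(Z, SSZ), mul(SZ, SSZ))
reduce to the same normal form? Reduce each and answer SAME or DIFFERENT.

Term A:
  start: add(add(add(S^4(Z), SSZ), mul(SSZ, SZ)), Z)
  →1  add(add(S(add(SSSZ, SSZ)), mul(SSZ, SZ)), Z)
  →2  add(S(add(add(SSSZ, SSZ), mul(SSZ, SZ))), Z)
  →3  S(add(add(add(SSSZ, SSZ), mul(SSZ, SZ)), Z))
  →4  S(add(add(S(add(SSZ, SSZ)), mul(SSZ, SZ)), Z))
  →5  S(add(S(add(add(SSZ, SSZ), mul(SSZ, SZ))), Z))
  →6  S(S(add(add(add(SSZ, SSZ), mul(SSZ, SZ)), Z)))
  →7  S(S(add(add(S(add(SZ, SSZ)), mul(SSZ, SZ)), Z)))
  →8  S(S(add(S(add(add(SZ, SSZ), mul(SSZ, SZ))), Z)))
  →9  S(S(S(add(add(add(SZ, SSZ), mul(SSZ, SZ)), Z))))
  →10  S(S(S(add(add(S(add(Z, SSZ)), mul(SSZ, SZ)), Z))))
  →11  S(S(S(add(S(add(add(Z, SSZ), mul(SSZ, SZ))), Z))))
  →12  S(S(S(S(add(add(add(Z, SSZ), mul(SSZ, SZ)), Z)))))
  →13  S(S(S(S(add(add(SSZ, mul(SSZ, SZ)), Z)))))
  →14  S(S(S(S(add(S(add(SZ, mul(SSZ, SZ))), Z)))))
  →15  S(S(S(S(S(add(add(SZ, mul(SSZ, SZ)), Z))))))
  →16  S(S(S(S(S(add(S(add(Z, mul(SSZ, SZ))), Z))))))
  →17  S(S(S(S(S(S(add(add(Z, mul(SSZ, SZ)), Z)))))))
  →18  S(S(S(S(S(S(add(mul(SSZ, SZ), Z)))))))
  →19  S(S(S(S(S(S(add(add(SZ, mul(SZ, SZ)), Z)))))))
  →20  S(S(S(S(S(S(add(S(add(Z, mul(SZ, SZ))), Z)))))))
  →21  S(S(S(S(S(S(S(add(add(Z, mul(SZ, SZ)), Z))))))))
  →22  S(S(S(S(S(S(S(add(mul(SZ, SZ), Z))))))))
  →23  S(S(S(S(S(S(S(add(add(SZ, mul(Z, SZ)), Z))))))))
  →24  S(S(S(S(S(S(S(add(S(add(Z, mul(Z, SZ))), Z))))))))
  →25  S(S(S(S(S(S(S(S(add(add(Z, mul(Z, SZ)), Z)))))))))
  →26  S(S(S(S(S(S(S(S(add(mul(Z, SZ), Z)))))))))
  →27  S(S(S(S(S(S(S(S(add(Z, Z)))))))))
  →28  S^8(Z)

Term B:
  start: mul(add(Z, SSZ), mul(SZ, SSZ))
  →1  mul(SSZ, mul(SZ, SSZ))
  →2  add(mul(SZ, SSZ), mul(SZ, mul(SZ, SSZ)))
  →3  add(add(SSZ, mul(Z, SSZ)), mul(SZ, mul(SZ, SSZ)))
  →4  add(S(add(SZ, mul(Z, SSZ))), mul(SZ, mul(SZ, SSZ)))
  →5  S(add(add(SZ, mul(Z, SSZ)), mul(SZ, mul(SZ, SSZ))))
  →6  S(add(S(add(Z, mul(Z, SSZ))), mul(SZ, mul(SZ, SSZ))))
  →7  S(S(add(add(Z, mul(Z, SSZ)), mul(SZ, mul(SZ, SSZ)))))
  →8  S(S(add(mul(Z, SSZ), mul(SZ, mul(SZ, SSZ)))))
  →9  S(S(add(Z, mul(SZ, mul(SZ, SSZ)))))
  →10  S(S(mul(SZ, mul(SZ, SSZ))))
  →11  S(S(add(mul(SZ, SSZ), mul(Z, mul(SZ, SSZ)))))
  →12  S(S(add(add(SSZ, mul(Z, SSZ)), mul(Z, mul(SZ, SSZ)))))
  →13  S(S(add(S(add(SZ, mul(Z, SSZ))), mul(Z, mul(SZ, SSZ)))))
  →14  S(S(S(add(add(SZ, mul(Z, SSZ)), mul(Z, mul(SZ, SSZ))))))
  →15  S(S(S(add(S(add(Z, mul(Z, SSZ))), mul(Z, mul(SZ, SSZ))))))
  →16  S(S(S(S(add(add(Z, mul(Z, SSZ)), mul(Z, mul(SZ, SSZ)))))))
  →17  S(S(S(S(add(mul(Z, SSZ), mul(Z, mul(SZ, SSZ)))))))
  →18  S(S(S(S(add(Z, mul(Z, mul(SZ, SSZ)))))))
  →19  S(S(S(S(mul(Z, mul(SZ, SSZ))))))
  →20  S^4(Z)

Answer: DIFFERENT — A ⇓ S^8(Z), B ⇓ S^4(Z)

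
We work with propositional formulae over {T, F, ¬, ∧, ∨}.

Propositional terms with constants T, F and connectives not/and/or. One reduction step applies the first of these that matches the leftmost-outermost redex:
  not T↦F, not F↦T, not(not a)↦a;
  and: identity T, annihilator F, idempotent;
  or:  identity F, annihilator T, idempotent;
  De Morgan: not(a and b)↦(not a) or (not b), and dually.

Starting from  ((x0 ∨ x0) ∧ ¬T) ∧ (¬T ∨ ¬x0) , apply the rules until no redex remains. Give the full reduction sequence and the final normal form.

Answer: normal form = F  (in 4 steps)

Derivation:
  start: ((x0 ∨ x0) ∧ ¬T) ∧ (¬T ∨ ¬x0)
  [1] (x0 ∧ ¬T) ∧ (¬T ∨ ¬x0)
  [2] (x0 ∧ F) ∧ (¬T ∨ ¬x0)
  [3] F ∧ (¬T ∨ ¬x0)
  [4] F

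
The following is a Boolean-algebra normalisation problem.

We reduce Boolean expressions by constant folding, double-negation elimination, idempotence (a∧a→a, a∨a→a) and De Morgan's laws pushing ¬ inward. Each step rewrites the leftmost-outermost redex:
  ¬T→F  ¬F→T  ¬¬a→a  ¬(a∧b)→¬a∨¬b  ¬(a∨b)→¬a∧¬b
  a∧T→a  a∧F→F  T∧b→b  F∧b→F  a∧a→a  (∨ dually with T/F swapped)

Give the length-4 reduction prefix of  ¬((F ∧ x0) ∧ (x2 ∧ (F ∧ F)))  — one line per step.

Answer: after 4 steps: T ∨ ¬(x2 ∧ (F ∧ F))

Derivation:
  start: ¬((F ∧ x0) ∧ (x2 ∧ (F ∧ F)))
  →1  ¬(F ∧ x0) ∨ ¬(x2 ∧ (F ∧ F))
  →2  (¬F ∨ ¬x0) ∨ ¬(x2 ∧ (F ∧ F))
  →3  (T ∨ ¬x0) ∨ ¬(x2 ∧ (F ∧ F))
  →4  T ∨ ¬(x2 ∧ (F ∧ F))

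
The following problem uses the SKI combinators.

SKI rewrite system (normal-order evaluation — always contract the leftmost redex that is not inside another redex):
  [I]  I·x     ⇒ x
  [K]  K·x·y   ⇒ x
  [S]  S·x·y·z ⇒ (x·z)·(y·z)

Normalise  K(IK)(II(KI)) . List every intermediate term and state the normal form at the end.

Answer: normal form = K  (in 2 steps)

Working:
  start: K(IK)(II(KI))
  →1  IK
  →2  K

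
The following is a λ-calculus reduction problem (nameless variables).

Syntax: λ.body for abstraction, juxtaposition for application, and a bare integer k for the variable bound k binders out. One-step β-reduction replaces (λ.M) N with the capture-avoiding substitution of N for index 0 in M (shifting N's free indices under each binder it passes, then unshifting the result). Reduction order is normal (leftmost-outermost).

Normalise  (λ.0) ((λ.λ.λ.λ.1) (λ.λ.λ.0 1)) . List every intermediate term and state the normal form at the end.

Answer: normal form = λ.λ.λ.1  (in 2 steps)

Reduction:
  start: (λ.0) ((λ.λ.λ.λ.1) (λ.λ.λ.0 1))
  [1] (λ.λ.λ.λ.1) (λ.λ.λ.0 1)
  [2] λ.λ.λ.1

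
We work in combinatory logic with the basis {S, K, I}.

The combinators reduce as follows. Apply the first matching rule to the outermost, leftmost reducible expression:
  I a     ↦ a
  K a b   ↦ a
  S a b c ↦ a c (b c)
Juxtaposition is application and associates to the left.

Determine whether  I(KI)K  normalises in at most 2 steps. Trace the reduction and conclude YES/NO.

  start: I(KI)K
  step 1: KIK
  step 2: I

Answer: YES — reaches normal form I in 2 ≤ 2 steps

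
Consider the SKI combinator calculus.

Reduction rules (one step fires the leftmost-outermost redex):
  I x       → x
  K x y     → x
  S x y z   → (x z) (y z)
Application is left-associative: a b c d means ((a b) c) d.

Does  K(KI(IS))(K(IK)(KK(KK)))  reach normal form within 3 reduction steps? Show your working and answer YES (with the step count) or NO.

Answer: YES — reaches normal form I in 2 ≤ 3 steps

Derivation:
  start: K(KI(IS))(K(IK)(KK(KK)))
  step 1: KI(IS)
  step 2: I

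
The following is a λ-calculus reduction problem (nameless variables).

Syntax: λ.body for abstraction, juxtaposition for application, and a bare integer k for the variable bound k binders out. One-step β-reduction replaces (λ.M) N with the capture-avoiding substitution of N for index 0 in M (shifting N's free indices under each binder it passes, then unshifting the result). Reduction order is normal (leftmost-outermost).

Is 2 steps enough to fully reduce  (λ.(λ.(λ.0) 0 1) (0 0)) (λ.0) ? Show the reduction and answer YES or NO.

  start: (λ.(λ.(λ.0) 0 1) (0 0)) (λ.0)
  step 1: (λ.(λ.0) 0 (λ.0)) ((λ.0) (λ.0))
  step 2: (λ.0) ((λ.0) (λ.0)) (λ.0)

Answer: NO — after 2 steps the term is (λ.0) ((λ.0) (λ.0)) (λ.0), not yet normal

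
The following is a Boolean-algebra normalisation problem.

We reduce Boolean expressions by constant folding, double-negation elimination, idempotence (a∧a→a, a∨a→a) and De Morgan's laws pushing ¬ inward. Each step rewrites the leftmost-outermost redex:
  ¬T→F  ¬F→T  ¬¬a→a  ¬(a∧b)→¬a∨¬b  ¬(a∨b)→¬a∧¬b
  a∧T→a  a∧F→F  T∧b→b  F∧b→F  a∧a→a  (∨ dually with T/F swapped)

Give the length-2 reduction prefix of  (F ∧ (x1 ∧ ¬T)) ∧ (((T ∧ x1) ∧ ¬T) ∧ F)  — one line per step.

Answer: after 2 steps: F

Working:
  start: (F ∧ (x1 ∧ ¬T)) ∧ (((T ∧ x1) ∧ ¬T) ∧ F)
  step 1: F ∧ (((T ∧ x1) ∧ ¬T) ∧ F)
  step 2: F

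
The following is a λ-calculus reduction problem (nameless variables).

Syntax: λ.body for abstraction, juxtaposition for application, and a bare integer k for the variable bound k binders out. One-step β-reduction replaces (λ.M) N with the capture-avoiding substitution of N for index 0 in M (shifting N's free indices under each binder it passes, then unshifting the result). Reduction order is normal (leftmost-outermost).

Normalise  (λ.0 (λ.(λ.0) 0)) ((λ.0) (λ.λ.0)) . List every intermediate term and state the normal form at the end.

  start: (λ.0 (λ.(λ.0) 0)) ((λ.0) (λ.λ.0))
  step 1: (λ.0) (λ.λ.0) (λ.(λ.0) 0)
  step 2: (λ.λ.0) (λ.(λ.0) 0)
  step 3: λ.0

Answer: normal form = λ.0  (in 3 steps)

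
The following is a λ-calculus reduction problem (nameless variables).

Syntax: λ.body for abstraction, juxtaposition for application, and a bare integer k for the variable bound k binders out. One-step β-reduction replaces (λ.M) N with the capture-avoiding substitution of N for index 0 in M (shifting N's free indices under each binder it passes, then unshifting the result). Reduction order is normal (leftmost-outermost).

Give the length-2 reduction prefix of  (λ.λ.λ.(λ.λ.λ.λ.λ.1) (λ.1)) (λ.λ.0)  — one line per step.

  start: (λ.λ.λ.(λ.λ.λ.λ.λ.1) (λ.1)) (λ.λ.0)
  [1] λ.λ.(λ.λ.λ.λ.λ.1) (λ.1)
  [2] λ.λ.λ.λ.λ.λ.1

Answer: after 2 steps: λ.λ.λ.λ.λ.λ.1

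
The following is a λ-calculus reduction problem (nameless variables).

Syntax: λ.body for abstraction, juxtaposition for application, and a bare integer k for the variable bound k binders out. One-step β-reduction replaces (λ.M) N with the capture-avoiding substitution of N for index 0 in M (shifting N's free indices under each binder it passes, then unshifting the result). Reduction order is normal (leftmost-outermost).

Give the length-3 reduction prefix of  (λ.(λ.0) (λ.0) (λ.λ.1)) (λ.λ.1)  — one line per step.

Answer: after 3 steps: λ.λ.1

Working:
  start: (λ.(λ.0) (λ.0) (λ.λ.1)) (λ.λ.1)
  step 1: (λ.0) (λ.0) (λ.λ.1)
  step 2: (λ.0) (λ.λ.1)
  step 3: λ.λ.1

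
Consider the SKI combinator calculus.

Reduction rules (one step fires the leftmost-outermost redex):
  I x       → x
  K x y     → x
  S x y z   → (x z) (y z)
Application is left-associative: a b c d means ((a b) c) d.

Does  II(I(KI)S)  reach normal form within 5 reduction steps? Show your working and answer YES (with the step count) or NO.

  start: II(I(KI)S)
  [1] I(I(KI)S)
  [2] I(KI)S
  [3] KIS
  [4] I

Answer: YES — reaches normal form I in 4 ≤ 5 steps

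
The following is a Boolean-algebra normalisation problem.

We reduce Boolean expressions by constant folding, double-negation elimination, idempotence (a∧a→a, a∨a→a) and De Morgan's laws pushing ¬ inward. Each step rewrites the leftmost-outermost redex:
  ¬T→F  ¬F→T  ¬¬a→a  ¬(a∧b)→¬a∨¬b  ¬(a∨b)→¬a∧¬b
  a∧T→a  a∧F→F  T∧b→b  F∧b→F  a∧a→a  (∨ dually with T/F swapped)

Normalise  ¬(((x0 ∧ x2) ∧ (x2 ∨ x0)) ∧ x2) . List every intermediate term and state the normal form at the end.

Answer: normal form = ((¬x0 ∨ ¬x2) ∨ (¬x2 ∧ ¬x0)) ∨ ¬x2  (in 4 steps)

Working:
  start: ¬(((x0 ∧ x2) ∧ (x2 ∨ x0)) ∧ x2)
  [1] ¬((x0 ∧ x2) ∧ (x2 ∨ x0)) ∨ ¬x2
  [2] (¬(x0 ∧ x2) ∨ ¬(x2 ∨ x0)) ∨ ¬x2
  [3] ((¬x0 ∨ ¬x2) ∨ ¬(x2 ∨ x0)) ∨ ¬x2
  [4] ((¬x0 ∨ ¬x2) ∨ (¬x2 ∧ ¬x0)) ∨ ¬x2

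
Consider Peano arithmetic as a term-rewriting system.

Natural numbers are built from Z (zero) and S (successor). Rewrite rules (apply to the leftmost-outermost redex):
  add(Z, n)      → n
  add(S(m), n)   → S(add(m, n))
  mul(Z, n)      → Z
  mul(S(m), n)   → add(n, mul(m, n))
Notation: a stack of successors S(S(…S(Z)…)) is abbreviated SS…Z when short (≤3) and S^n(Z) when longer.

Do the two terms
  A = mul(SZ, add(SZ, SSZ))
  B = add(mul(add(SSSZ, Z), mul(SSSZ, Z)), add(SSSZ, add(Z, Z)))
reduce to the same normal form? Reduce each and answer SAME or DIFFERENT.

Term A:
  start: mul(SZ, add(SZ, SSZ))
  step 1: add(add(SZ, SSZ), mul(Z, add(SZ, SSZ)))
  step 2: add(S(add(Z, SSZ)), mul(Z, add(SZ, SSZ)))
  step 3: S(add(add(Z, SSZ), mul(Z, add(SZ, SSZ))))
  step 4: S(add(SSZ, mul(Z, add(SZ, SSZ))))
  step 5: S(S(add(SZ, mul(Z, add(SZ, SSZ)))))
  step 6: S(S(S(add(Z, mul(Z, add(SZ, SSZ))))))
  step 7: S(S(S(mul(Z, add(SZ, SSZ)))))
  step 8: SSSZ

Term B:
  start: add(mul(add(SSSZ, Z), mul(SSSZ, Z)), add(SSSZ, add(Z, Z)))
  step 1: add(mul(S(add(SSZ, Z)), mul(SSSZ, Z)), add(SSSZ, add(Z, Z)))
  step 2: add(add(mul(SSSZ, Z), mul(add(SSZ, Z), mul(SSSZ, Z))), add(SSSZ, add(Z, Z)))
  step 3: add(add(add(Z, mul(SSZ, Z)), mul(add(SSZ, Z), mul(SSSZ, Z))), add(SSSZ, add(Z, Z)))
  step 4: add(add(mul(SSZ, Z), mul(add(SSZ, Z), mul(SSSZ, Z))), add(SSSZ, add(Z, Z)))
  step 5: add(add(add(Z, mul(SZ, Z)), mul(add(SSZ, Z), mul(SSSZ, Z))), add(SSSZ, add(Z, Z)))
  step 6: add(add(mul(SZ, Z), mul(add(SSZ, Z), mul(SSSZ, Z))), add(SSSZ, add(Z, Z)))
  step 7: add(add(add(Z, mul(Z, Z)), mul(add(SSZ, Z), mul(SSSZ, Z))), add(SSSZ, add(Z, Z)))
  step 8: add(add(mul(Z, Z), mul(add(SSZ, Z), mul(SSSZ, Z))), add(SSSZ, add(Z, Z)))
  step 9: add(add(Z, mul(add(SSZ, Z), mul(SSSZ, Z))), add(SSSZ, add(Z, Z)))
  step 10: add(mul(add(SSZ, Z), mul(SSSZ, Z)), add(SSSZ, add(Z, Z)))
  step 11: add(mul(S(add(SZ, Z)), mul(SSSZ, Z)), add(SSSZ, add(Z, Z)))
  step 12: add(add(mul(SSSZ, Z), mul(add(SZ, Z), mul(SSSZ, Z))), add(SSSZ, add(Z, Z)))
  step 13: add(add(add(Z, mul(SSZ, Z)), mul(add(SZ, Z), mul(SSSZ, Z))), add(SSSZ, add(Z, Z)))
  step 14: add(add(mul(SSZ, Z), mul(add(SZ, Z), mul(SSSZ, Z))), add(SSSZ, add(Z, Z)))
  step 15: add(add(add(Z, mul(SZ, Z)), mul(add(SZ, Z), mul(SSSZ, Z))), add(SSSZ, add(Z, Z)))
  step 16: add(add(mul(SZ, Z), mul(add(SZ, Z), mul(SSSZ, Z))), add(SSSZ, add(Z, Z)))
  step 17: add(add(add(Z, mul(Z, Z)), mul(add(SZ, Z), mul(SSSZ, Z))), add(SSSZ, add(Z, Z)))
  step 18: add(add(mul(Z, Z), mul(add(SZ, Z), mul(SSSZ, Z))), add(SSSZ, add(Z, Z)))
  step 19: add(add(Z, mul(add(SZ, Z), mul(SSSZ, Z))), add(SSSZ, add(Z, Z)))
  step 20: add(mul(add(SZ, Z), mul(SSSZ, Z)), add(SSSZ, add(Z, Z)))
  step 21: add(mul(S(add(Z, Z)), mul(SSSZ, Z)), add(SSSZ, add(Z, Z)))
  step 22: add(add(mul(SSSZ, Z), mul(add(Z, Z), mul(SSSZ, Z))), add(SSSZ, add(Z, Z)))
  step 23: add(add(add(Z, mul(SSZ, Z)), mul(add(Z, Z), mul(SSSZ, Z))), add(SSSZ, add(Z, Z)))
  step 24: add(add(mul(SSZ, Z), mul(add(Z, Z), mul(SSSZ, Z))), add(SSSZ, add(Z, Z)))
  step 25: add(add(add(Z, mul(SZ, Z)), mul(add(Z, Z), mul(SSSZ, Z))), add(SSSZ, add(Z, Z)))
  step 26: add(add(mul(SZ, Z), mul(add(Z, Z), mul(SSSZ, Z))), add(SSSZ, add(Z, Z)))
  step 27: add(add(add(Z, mul(Z, Z)), mul(add(Z, Z), mul(SSSZ, Z))), add(SSSZ, add(Z, Z)))
  step 28: add(add(mul(Z, Z), mul(add(Z, Z), mul(SSSZ, Z))), add(SSSZ, add(Z, Z)))
  step 29: add(add(Z, mul(add(Z, Z), mul(SSSZ, Z))), add(SSSZ, add(Z, Z)))
  step 30: add(mul(add(Z, Z), mul(SSSZ, Z)), add(SSSZ, add(Z, Z)))
  step 31: add(mul(Z, mul(SSSZ, Z)), add(SSSZ, add(Z, Z)))
  step 32: add(Z, add(SSSZ, add(Z, Z)))
  step 33: add(SSSZ, add(Z, Z))
  step 34: S(add(SSZ, add(Z, Z)))
  step 35: S(S(add(SZ, add(Z, Z))))
  step 36: S(S(S(add(Z, add(Z, Z)))))
  step 37: S(S(S(add(Z, Z))))
  step 38: SSSZ

Answer: SAME — A ⇓ SSSZ, B ⇓ SSSZ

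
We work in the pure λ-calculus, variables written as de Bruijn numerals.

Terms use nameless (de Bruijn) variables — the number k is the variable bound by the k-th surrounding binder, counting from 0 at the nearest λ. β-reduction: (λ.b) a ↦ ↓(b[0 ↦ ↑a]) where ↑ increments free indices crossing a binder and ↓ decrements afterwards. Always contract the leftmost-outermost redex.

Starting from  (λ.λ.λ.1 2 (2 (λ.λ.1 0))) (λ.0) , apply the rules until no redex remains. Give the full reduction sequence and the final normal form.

Answer: normal form = λ.λ.1 (λ.0) (λ.λ.1 0)  (in 2 steps)

Derivation:
  start: (λ.λ.λ.1 2 (2 (λ.λ.1 0))) (λ.0)
  step 1: λ.λ.1 (λ.0) ((λ.0) (λ.λ.1 0))
  step 2: λ.λ.1 (λ.0) (λ.λ.1 0)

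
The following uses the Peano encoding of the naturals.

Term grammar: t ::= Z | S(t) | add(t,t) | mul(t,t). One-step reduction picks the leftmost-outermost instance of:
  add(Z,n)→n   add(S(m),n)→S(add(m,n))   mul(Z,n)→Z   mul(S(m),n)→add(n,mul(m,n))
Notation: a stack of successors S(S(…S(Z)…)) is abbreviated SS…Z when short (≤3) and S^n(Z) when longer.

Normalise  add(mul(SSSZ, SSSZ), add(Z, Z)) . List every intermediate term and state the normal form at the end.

  start: add(mul(SSSZ, SSSZ), add(Z, Z))
  step 1: add(add(SSSZ, mul(SSZ, SSSZ)), add(Z, Z))
  step 2: add(S(add(SSZ, mul(SSZ, SSSZ))), add(Z, Z))
  step 3: S(add(add(SSZ, mul(SSZ, SSSZ)), add(Z, Z)))
  step 4: S(add(S(add(SZ, mul(SSZ, SSSZ))), add(Z, Z)))
  step 5: S(S(add(add(SZ, mul(SSZ, SSSZ)), add(Z, Z))))
  step 6: S(S(add(S(add(Z, mul(SSZ, SSSZ))), add(Z, Z))))
  step 7: S(S(S(add(add(Z, mul(SSZ, SSSZ)), add(Z, Z)))))
  step 8: S(S(S(add(mul(SSZ, SSSZ), add(Z, Z)))))
  step 9: S(S(S(add(add(SSSZ, mul(SZ, SSSZ)), add(Z, Z)))))
  step 10: S(S(S(add(S(add(SSZ, mul(SZ, SSSZ))), add(Z, Z)))))
  step 11: S(S(S(S(add(add(SSZ, mul(SZ, SSSZ)), add(Z, Z))))))
  step 12: S(S(S(S(add(S(add(SZ, mul(SZ, SSSZ))), add(Z, Z))))))
  step 13: S(S(S(S(S(add(add(SZ, mul(SZ, SSSZ)), add(Z, Z)))))))
  step 14: S(S(S(S(S(add(S(add(Z, mul(SZ, SSSZ))), add(Z, Z)))))))
  step 15: S(S(S(S(S(S(add(add(Z, mul(SZ, SSSZ)), add(Z, Z))))))))
  step 16: S(S(S(S(S(S(add(mul(SZ, SSSZ), add(Z, Z))))))))
  step 17: S(S(S(S(S(S(add(add(SSSZ, mul(Z, SSSZ)), add(Z, Z))))))))
  step 18: S(S(S(S(S(S(add(S(add(SSZ, mul(Z, SSSZ))), add(Z, Z))))))))
  step 19: S(S(S(S(S(S(S(add(add(SSZ, mul(Z, SSSZ)), add(Z, Z)))))))))
  step 20: S(S(S(S(S(S(S(add(S(add(SZ, mul(Z, SSSZ))), add(Z, Z)))))))))
  step 21: S(S(S(S(S(S(S(S(add(add(SZ, mul(Z, SSSZ)), add(Z, Z))))))))))
  step 22: S(S(S(S(S(S(S(S(add(S(add(Z, mul(Z, SSSZ))), add(Z, Z))))))))))
  step 23: S(S(S(S(S(S(S(S(S(add(add(Z, mul(Z, SSSZ)), add(Z, Z)))))))))))
  step 24: S(S(S(S(S(S(S(S(S(add(mul(Z, SSSZ), add(Z, Z)))))))))))
  step 25: S(S(S(S(S(S(S(S(S(add(Z, add(Z, Z)))))))))))
  step 26: S(S(S(S(S(S(S(S(S(add(Z, Z))))))))))
  step 27: S^9(Z)

Answer: normal form = S^9(Z)  (in 27 steps)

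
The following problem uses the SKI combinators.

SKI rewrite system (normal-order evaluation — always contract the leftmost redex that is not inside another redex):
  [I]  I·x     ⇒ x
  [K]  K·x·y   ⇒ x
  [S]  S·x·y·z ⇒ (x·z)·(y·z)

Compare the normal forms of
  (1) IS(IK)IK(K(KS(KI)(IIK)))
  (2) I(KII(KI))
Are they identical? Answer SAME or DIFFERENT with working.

Term A:
  start: IS(IK)IK(K(KS(KI)(IIK)))
  →1  S(IK)IK(K(KS(KI)(IIK)))
  →2  IKK(IK)(K(KS(KI)(IIK)))
  →3  KK(IK)(K(KS(KI)(IIK)))
  →4  K(K(KS(KI)(IIK)))
  →5  K(K(S(IIK)))
  →6  K(K(S(IK)))
  →7  K(K(SK))

Term B:
  start: I(KII(KI))
  →1  KII(KI)
  →2  I(KI)
  →3  KI

Answer: DIFFERENT — A ⇓ K(K(SK)), B ⇓ KI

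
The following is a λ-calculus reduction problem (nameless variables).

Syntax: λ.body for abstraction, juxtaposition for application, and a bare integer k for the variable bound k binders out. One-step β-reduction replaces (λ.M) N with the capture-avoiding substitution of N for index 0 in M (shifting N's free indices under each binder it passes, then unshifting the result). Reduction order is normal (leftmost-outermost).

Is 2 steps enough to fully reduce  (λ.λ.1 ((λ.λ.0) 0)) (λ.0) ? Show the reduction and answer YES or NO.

Answer: NO — after 2 steps the term is λ.(λ.λ.0) 0, not yet normal

Reduction:
  start: (λ.λ.1 ((λ.λ.0) 0)) (λ.0)
  step 1: λ.(λ.0) ((λ.λ.0) 0)
  step 2: λ.(λ.λ.0) 0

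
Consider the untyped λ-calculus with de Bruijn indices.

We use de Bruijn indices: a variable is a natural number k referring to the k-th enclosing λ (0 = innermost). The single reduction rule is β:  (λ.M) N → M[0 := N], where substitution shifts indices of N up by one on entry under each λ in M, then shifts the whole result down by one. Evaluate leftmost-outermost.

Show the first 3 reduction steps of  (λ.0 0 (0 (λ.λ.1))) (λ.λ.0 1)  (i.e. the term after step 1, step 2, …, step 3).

Answer: after 3 steps: (λ.λ.0 1) (λ.λ.1) (λ.λ.0 1)

Reduction:
  start: (λ.0 0 (0 (λ.λ.1))) (λ.λ.0 1)
  [1] (λ.λ.0 1) (λ.λ.0 1) ((λ.λ.0 1) (λ.λ.1))
  [2] (λ.0 (λ.λ.0 1)) ((λ.λ.0 1) (λ.λ.1))
  [3] (λ.λ.0 1) (λ.λ.1) (λ.λ.0 1)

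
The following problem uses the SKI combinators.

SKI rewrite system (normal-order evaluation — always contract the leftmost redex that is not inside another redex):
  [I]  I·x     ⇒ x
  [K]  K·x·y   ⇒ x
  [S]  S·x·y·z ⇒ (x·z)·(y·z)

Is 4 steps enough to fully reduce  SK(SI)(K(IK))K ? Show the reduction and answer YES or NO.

  start: SK(SI)(K(IK))K
  →1  K(K(IK))(SI(K(IK)))K
  →2  K(IK)K
  →3  IK
  →4  K

Answer: YES — reaches normal form K in 4 ≤ 4 steps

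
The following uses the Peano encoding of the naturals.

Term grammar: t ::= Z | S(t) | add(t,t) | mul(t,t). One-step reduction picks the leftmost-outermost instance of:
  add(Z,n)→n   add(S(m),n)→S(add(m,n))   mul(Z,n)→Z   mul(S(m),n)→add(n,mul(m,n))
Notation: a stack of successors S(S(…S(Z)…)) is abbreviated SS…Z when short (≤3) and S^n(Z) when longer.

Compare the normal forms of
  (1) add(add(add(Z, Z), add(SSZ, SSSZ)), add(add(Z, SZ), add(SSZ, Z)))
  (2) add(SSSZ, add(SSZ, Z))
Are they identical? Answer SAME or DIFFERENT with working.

Answer: DIFFERENT — A ⇓ S^8(Z), B ⇓ S^5(Z)

Derivation:
Term A:
  start: add(add(add(Z, Z), add(SSZ, SSSZ)), add(add(Z, SZ), add(SSZ, Z)))
  step 1: add(add(Z, add(SSZ, SSSZ)), add(add(Z, SZ), add(SSZ, Z)))
  step 2: add(add(SSZ, SSSZ), add(add(Z, SZ), add(SSZ, Z)))
  step 3: add(S(add(SZ, SSSZ)), add(add(Z, SZ), add(SSZ, Z)))
  step 4: S(add(add(SZ, SSSZ), add(add(Z, SZ), add(SSZ, Z))))
  step 5: S(add(S(add(Z, SSSZ)), add(add(Z, SZ), add(SSZ, Z))))
  step 6: S(S(add(add(Z, SSSZ), add(add(Z, SZ), add(SSZ, Z)))))
  step 7: S(S(add(SSSZ, add(add(Z, SZ), add(SSZ, Z)))))
  step 8: S(S(S(add(SSZ, add(add(Z, SZ), add(SSZ, Z))))))
  step 9: S(S(S(S(add(SZ, add(add(Z, SZ), add(SSZ, Z)))))))
  step 10: S(S(S(S(S(add(Z, add(add(Z, SZ), add(SSZ, Z))))))))
  step 11: S(S(S(S(S(add(add(Z, SZ), add(SSZ, Z)))))))
  step 12: S(S(S(S(S(add(SZ, add(SSZ, Z)))))))
  step 13: S(S(S(S(S(S(add(Z, add(SSZ, Z))))))))
  step 14: S(S(S(S(S(S(add(SSZ, Z)))))))
  step 15: S(S(S(S(S(S(S(add(SZ, Z))))))))
  step 16: S(S(S(S(S(S(S(S(add(Z, Z)))))))))
  step 17: S^8(Z)

Term B:
  start: add(SSSZ, add(SSZ, Z))
  step 1: S(add(SSZ, add(SSZ, Z)))
  step 2: S(S(add(SZ, add(SSZ, Z))))
  step 3: S(S(S(add(Z, add(SSZ, Z)))))
  step 4: S(S(S(add(SSZ, Z))))
  step 5: S(S(S(S(add(SZ, Z)))))
  step 6: S(S(S(S(S(add(Z, Z))))))
  step 7: S^5(Z)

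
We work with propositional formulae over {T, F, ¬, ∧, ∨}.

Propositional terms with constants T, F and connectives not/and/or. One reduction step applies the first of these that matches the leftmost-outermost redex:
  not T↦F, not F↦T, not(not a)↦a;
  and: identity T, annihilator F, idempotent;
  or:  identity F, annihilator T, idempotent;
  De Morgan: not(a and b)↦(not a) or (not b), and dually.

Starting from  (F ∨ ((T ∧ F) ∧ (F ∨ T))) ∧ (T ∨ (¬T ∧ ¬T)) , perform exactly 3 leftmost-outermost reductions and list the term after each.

  start: (F ∨ ((T ∧ F) ∧ (F ∨ T))) ∧ (T ∨ (¬T ∧ ¬T))
  →1  ((T ∧ F) ∧ (F ∨ T)) ∧ (T ∨ (¬T ∧ ¬T))
  →2  (F ∧ (F ∨ T)) ∧ (T ∨ (¬T ∧ ¬T))
  →3  F ∧ (T ∨ (¬T ∧ ¬T))

Answer: after 3 steps: F ∧ (T ∨ (¬T ∧ ¬T))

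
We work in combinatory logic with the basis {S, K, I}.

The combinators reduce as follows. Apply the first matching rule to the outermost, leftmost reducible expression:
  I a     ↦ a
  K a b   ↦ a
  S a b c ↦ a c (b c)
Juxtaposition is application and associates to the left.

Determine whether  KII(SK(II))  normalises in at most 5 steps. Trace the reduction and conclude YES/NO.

  start: KII(SK(II))
  →1  I(SK(II))
  →2  SK(II)
  →3  SKI

Answer: YES — reaches normal form SKI in 3 ≤ 5 steps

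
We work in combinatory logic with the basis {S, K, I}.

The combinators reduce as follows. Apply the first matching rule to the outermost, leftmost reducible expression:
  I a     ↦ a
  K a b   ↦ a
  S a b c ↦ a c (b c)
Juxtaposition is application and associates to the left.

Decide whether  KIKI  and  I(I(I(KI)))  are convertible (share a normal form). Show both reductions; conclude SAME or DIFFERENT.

Answer: DIFFERENT — A ⇓ I, B ⇓ KI

Working:
Term A:
  start: KIKI
  step 1: II
  step 2: I

Term B:
  start: I(I(I(KI)))
  step 1: I(I(KI))
  step 2: I(KI)
  step 3: KI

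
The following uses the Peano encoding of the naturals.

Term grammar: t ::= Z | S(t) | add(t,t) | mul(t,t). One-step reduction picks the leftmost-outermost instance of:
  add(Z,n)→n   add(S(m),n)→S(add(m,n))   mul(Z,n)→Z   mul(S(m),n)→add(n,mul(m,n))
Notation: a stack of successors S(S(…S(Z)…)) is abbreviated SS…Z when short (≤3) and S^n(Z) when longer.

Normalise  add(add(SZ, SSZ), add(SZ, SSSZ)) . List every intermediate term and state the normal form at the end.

  start: add(add(SZ, SSZ), add(SZ, SSSZ))
  [1] add(S(add(Z, SSZ)), add(SZ, SSSZ))
  [2] S(add(add(Z, SSZ), add(SZ, SSSZ)))
  [3] S(add(SSZ, add(SZ, SSSZ)))
  [4] S(S(add(SZ, add(SZ, SSSZ))))
  [5] S(S(S(add(Z, add(SZ, SSSZ)))))
  [6] S(S(S(add(SZ, SSSZ))))
  [7] S(S(S(S(add(Z, SSSZ)))))
  [8] S^7(Z)

Answer: normal form = S^7(Z)  (in 8 steps)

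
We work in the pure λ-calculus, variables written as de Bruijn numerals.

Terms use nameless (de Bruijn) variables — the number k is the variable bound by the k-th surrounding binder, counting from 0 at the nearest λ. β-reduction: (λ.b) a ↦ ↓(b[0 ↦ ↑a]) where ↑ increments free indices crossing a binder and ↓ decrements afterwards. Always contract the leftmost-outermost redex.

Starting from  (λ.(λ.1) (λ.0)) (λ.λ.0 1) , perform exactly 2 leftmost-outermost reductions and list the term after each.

Answer: after 2 steps: λ.λ.0 1

Derivation:
  start: (λ.(λ.1) (λ.0)) (λ.λ.0 1)
  →1  (λ.λ.λ.0 1) (λ.0)
  →2  λ.λ.0 1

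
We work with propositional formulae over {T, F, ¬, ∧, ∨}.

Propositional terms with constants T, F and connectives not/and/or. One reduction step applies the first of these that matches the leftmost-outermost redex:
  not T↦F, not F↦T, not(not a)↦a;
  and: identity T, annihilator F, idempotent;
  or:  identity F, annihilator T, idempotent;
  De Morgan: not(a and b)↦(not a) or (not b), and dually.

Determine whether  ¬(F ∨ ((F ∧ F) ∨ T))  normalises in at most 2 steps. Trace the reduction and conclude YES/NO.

  start: ¬(F ∨ ((F ∧ F) ∨ T))
  step 1: ¬F ∧ ¬((F ∧ F) ∨ T)
  step 2: T ∧ ¬((F ∧ F) ∨ T)

Answer: NO — after 2 steps the term is T ∧ ¬((F ∧ F) ∨ T), not yet normal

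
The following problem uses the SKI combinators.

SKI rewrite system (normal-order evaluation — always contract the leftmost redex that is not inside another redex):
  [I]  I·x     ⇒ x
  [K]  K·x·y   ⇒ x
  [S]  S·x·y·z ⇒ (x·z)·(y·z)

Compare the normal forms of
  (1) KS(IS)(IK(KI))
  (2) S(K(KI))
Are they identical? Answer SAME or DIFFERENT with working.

Answer: SAME — A ⇓ S(K(KI)), B ⇓ S(K(KI))

Working:
Term A:
  start: KS(IS)(IK(KI))
  step 1: S(IK(KI))
  step 2: S(K(KI))

Term B:
  start: S(K(KI))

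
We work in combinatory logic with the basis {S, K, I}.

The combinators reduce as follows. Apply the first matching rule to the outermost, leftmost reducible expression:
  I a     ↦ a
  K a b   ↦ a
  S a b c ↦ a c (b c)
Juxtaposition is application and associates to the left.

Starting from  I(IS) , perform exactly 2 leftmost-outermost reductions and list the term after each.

  start: I(IS)
  step 1: IS
  step 2: S

Answer: after 2 steps: S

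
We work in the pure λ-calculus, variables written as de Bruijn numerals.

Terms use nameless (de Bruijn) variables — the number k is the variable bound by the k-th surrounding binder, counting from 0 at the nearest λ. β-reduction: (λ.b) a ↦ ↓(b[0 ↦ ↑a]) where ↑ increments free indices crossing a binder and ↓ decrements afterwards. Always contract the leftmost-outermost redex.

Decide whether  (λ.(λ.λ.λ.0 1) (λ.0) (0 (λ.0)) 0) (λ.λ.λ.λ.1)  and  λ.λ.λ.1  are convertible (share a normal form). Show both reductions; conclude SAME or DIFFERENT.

Term A:
  start: (λ.(λ.λ.λ.0 1) (λ.0) (0 (λ.0)) 0) (λ.λ.λ.λ.1)
  [1] (λ.λ.λ.0 1) (λ.0) ((λ.λ.λ.λ.1) (λ.0)) (λ.λ.λ.λ.1)
  [2] (λ.λ.0 1) ((λ.λ.λ.λ.1) (λ.0)) (λ.λ.λ.λ.1)
  [3] (λ.0 ((λ.λ.λ.λ.1) (λ.0))) (λ.λ.λ.λ.1)
  [4] (λ.λ.λ.λ.1) ((λ.λ.λ.λ.1) (λ.0))
  [5] λ.λ.λ.1

Term B:
  start: λ.λ.λ.1

Answer: SAME — A ⇓ λ.λ.λ.1, B ⇓ λ.λ.λ.1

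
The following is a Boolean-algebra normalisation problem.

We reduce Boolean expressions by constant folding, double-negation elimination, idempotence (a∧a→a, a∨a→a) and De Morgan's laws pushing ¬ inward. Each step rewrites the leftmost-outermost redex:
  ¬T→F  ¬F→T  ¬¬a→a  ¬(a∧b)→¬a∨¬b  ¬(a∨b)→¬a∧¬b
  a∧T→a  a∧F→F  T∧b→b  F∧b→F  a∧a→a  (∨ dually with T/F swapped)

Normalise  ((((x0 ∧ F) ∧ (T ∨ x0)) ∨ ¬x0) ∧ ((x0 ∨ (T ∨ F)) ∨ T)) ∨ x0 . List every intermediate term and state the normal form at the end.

  start: ((((x0 ∧ F) ∧ (T ∨ x0)) ∨ ¬x0) ∧ ((x0 ∨ (T ∨ F)) ∨ T)) ∨ x0
  [1] (((F ∧ (T ∨ x0)) ∨ ¬x0) ∧ ((x0 ∨ (T ∨ F)) ∨ T)) ∨ x0
  [2] ((F ∨ ¬x0) ∧ ((x0 ∨ (T ∨ F)) ∨ T)) ∨ x0
  [3] (¬x0 ∧ ((x0 ∨ (T ∨ F)) ∨ T)) ∨ x0
  [4] (¬x0 ∧ T) ∨ x0
  [5] ¬x0 ∨ x0

Answer: normal form = ¬x0 ∨ x0  (in 5 steps)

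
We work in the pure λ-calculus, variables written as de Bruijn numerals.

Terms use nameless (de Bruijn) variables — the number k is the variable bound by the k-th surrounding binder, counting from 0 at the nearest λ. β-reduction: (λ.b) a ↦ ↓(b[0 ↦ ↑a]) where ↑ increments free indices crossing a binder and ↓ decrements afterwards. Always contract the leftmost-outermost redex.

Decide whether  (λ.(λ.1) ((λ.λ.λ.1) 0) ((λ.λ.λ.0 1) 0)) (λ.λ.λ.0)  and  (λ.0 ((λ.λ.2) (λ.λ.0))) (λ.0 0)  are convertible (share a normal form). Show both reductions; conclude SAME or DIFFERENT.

Answer: DIFFERENT — A ⇓ λ.λ.0, B ⇓ λ.0 0

Reduction:
Term A:
  start: (λ.(λ.1) ((λ.λ.λ.1) 0) ((λ.λ.λ.0 1) 0)) (λ.λ.λ.0)
  →1  (λ.λ.λ.λ.0) ((λ.λ.λ.1) (λ.λ.λ.0)) ((λ.λ.λ.0 1) (λ.λ.λ.0))
  →2  (λ.λ.λ.0) ((λ.λ.λ.0 1) (λ.λ.λ.0))
  →3  λ.λ.0

Term B:
  start: (λ.0 ((λ.λ.2) (λ.λ.0))) (λ.0 0)
  →1  (λ.0 0) ((λ.λ.λ.0 0) (λ.λ.0))
  →2  (λ.λ.λ.0 0) (λ.λ.0) ((λ.λ.λ.0 0) (λ.λ.0))
  →3  (λ.λ.0 0) ((λ.λ.λ.0 0) (λ.λ.0))
  →4  λ.0 0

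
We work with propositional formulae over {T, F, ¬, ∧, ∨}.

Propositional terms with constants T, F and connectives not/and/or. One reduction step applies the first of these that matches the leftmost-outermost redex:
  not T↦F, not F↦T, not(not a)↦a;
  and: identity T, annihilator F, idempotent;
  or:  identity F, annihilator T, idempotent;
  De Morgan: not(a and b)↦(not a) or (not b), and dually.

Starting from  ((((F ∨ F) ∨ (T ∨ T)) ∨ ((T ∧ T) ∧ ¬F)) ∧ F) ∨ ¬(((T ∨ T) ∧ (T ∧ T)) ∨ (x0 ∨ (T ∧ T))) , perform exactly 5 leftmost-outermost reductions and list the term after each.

Answer: after 5 steps: ((¬T ∧ ¬T) ∨ ¬(T ∧ T)) ∧ ¬(x0 ∨ (T ∧ T))

Derivation:
  start: ((((F ∨ F) ∨ (T ∨ T)) ∨ ((T ∧ T) ∧ ¬F)) ∧ F) ∨ ¬(((T ∨ T) ∧ (T ∧ T)) ∨ (x0 ∨ (T ∧ T)))
  →1  F ∨ ¬(((T ∨ T) ∧ (T ∧ T)) ∨ (x0 ∨ (T ∧ T)))
  →2  ¬(((T ∨ T) ∧ (T ∧ T)) ∨ (x0 ∨ (T ∧ T)))
  →3  ¬((T ∨ T) ∧ (T ∧ T)) ∧ ¬(x0 ∨ (T ∧ T))
  →4  (¬(T ∨ T) ∨ ¬(T ∧ T)) ∧ ¬(x0 ∨ (T ∧ T))
  →5  ((¬T ∧ ¬T) ∨ ¬(T ∧ T)) ∧ ¬(x0 ∨ (T ∧ T))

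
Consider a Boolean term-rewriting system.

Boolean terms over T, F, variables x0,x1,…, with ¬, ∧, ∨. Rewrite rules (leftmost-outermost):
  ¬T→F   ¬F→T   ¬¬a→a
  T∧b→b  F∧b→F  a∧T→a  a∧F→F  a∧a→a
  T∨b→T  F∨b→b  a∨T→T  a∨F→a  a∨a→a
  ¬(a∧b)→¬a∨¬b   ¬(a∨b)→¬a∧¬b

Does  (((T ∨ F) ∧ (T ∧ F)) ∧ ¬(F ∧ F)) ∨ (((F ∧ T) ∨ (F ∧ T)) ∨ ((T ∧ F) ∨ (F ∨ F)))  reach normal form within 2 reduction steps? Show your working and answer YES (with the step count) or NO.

  start: (((T ∨ F) ∧ (T ∧ F)) ∧ ¬(F ∧ F)) ∨ (((F ∧ T) ∨ (F ∧ T)) ∨ ((T ∧ F) ∨ (F ∨ F)))
  →1  ((T ∧ (T ∧ F)) ∧ ¬(F ∧ F)) ∨ (((F ∧ T) ∨ (F ∧ T)) ∨ ((T ∧ F) ∨ (F ∨ F)))
  →2  ((T ∧ F) ∧ ¬(F ∧ F)) ∨ (((F ∧ T) ∨ (F ∧ T)) ∨ ((T ∧ F) ∨ (F ∨ F)))

Answer: NO — after 2 steps the term is ((T ∧ F) ∧ ¬(F ∧ F)) ∨ (((F ∧ T) ∨ (F ∧ T)) ∨ ((T ∧ F) ∨ (F ∨ F))), not yet normal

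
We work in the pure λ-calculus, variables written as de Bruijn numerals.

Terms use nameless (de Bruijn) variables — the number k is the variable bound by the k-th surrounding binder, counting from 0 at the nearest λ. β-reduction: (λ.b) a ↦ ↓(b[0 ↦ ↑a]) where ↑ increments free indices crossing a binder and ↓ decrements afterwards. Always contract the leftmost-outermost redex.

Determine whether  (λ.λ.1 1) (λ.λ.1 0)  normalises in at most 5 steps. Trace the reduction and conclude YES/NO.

Answer: YES — reaches normal form λ.λ.λ.1 0 in 3 ≤ 5 steps

Reduction:
  start: (λ.λ.1 1) (λ.λ.1 0)
  →1  λ.(λ.λ.1 0) (λ.λ.1 0)
  →2  λ.λ.(λ.λ.1 0) 0
  →3  λ.λ.λ.1 0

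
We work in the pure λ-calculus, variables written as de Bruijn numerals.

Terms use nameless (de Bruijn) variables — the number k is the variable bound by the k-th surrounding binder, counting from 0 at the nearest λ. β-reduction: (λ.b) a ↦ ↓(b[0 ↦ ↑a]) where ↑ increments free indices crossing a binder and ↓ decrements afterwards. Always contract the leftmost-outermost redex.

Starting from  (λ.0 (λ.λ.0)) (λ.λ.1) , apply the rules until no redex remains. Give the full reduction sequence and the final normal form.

  start: (λ.0 (λ.λ.0)) (λ.λ.1)
  →1  (λ.λ.1) (λ.λ.0)
  →2  λ.λ.λ.0

Answer: normal form = λ.λ.λ.0  (in 2 steps)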